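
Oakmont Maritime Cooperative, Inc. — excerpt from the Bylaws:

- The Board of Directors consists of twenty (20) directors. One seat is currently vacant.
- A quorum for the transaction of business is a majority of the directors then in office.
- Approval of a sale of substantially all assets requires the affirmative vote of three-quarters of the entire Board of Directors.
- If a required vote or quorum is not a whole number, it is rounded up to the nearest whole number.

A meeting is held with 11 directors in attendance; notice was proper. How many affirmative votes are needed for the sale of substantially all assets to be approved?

15

The sale of substantially all assets requires three-fourths of the entire Board of Directors (20).
3/4 of 20 = 15.
(Only 11 can vote, so the sale of substantially all assets cannot pass at this meeting, but the required vote is still 15.)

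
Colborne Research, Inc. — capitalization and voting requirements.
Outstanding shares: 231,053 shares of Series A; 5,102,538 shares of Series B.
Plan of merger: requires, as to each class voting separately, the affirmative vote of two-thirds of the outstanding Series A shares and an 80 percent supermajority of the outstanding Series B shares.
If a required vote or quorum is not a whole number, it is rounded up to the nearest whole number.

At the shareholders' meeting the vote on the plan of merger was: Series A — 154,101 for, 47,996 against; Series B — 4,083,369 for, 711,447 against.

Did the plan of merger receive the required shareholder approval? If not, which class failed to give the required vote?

Approved — every class gave the required vote.

Series A: 2/3 of 231053 = 154035.33, rounded up to 154036; 154,036 required, 154,101 in favor — approved.
Series B: 4/5 of 5102538 = 4082030.40, rounded up to 4082031; 4,082,031 required, 4,083,369 in favor — approved.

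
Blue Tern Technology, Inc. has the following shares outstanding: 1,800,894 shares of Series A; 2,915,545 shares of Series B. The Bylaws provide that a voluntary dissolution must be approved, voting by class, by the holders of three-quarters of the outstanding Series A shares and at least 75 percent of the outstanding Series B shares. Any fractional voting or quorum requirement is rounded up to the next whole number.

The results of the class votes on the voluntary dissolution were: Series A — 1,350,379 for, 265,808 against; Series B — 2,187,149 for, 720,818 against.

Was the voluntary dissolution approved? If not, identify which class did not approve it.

Series A: 3/4 of 1800894 = 1350670.50, rounded up to 1350671; 1,350,671 required, 1,350,379 in favor — not approved.
Series B: 3/4 of 2915545 = 2186658.75, rounded up to 2186659; 2,186,659 required, 2,187,149 in favor — approved.

Not approved — the Series A shares did not give the required vote.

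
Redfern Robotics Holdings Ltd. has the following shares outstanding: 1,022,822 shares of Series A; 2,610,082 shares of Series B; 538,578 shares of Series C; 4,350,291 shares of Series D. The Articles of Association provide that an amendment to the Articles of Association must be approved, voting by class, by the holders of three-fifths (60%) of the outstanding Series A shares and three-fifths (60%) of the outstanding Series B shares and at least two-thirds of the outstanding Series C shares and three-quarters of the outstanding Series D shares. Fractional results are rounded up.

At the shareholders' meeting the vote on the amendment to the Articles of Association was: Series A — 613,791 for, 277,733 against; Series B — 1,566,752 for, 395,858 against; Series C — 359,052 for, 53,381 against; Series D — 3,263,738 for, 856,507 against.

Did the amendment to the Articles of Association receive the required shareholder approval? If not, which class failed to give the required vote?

Series A: 3/5 of 1022822 = 613693.20, rounded up to 613694; 613,694 required, 613,791 in favor — approved.
Series B: 3/5 of 2610082 = 1566049.20, rounded up to 1566050; 1,566,050 required, 1,566,752 in favor — approved.
Series C: 2/3 of 538578 = 359052; 359,052 required, 359,052 in favor — approved.
Series D: 3/4 of 4350291 = 3262718.25, rounded up to 3262719; 3,262,719 required, 3,263,738 in favor — approved.

Approved — every class gave the required vote.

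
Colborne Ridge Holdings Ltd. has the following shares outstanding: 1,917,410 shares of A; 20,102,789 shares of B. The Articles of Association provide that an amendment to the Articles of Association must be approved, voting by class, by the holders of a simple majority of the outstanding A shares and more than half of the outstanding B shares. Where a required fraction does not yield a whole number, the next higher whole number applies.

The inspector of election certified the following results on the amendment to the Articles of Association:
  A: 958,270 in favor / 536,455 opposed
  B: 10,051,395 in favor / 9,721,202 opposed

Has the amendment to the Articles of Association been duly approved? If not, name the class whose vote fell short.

Not approved — the A shares did not give the required vote.

A: a majority of 1917410 is 958706; 958,706 required, 958,270 in favor — not approved.
B: a majority of 20102789 is 10051395; 10,051,395 required, 10,051,395 in favor — approved.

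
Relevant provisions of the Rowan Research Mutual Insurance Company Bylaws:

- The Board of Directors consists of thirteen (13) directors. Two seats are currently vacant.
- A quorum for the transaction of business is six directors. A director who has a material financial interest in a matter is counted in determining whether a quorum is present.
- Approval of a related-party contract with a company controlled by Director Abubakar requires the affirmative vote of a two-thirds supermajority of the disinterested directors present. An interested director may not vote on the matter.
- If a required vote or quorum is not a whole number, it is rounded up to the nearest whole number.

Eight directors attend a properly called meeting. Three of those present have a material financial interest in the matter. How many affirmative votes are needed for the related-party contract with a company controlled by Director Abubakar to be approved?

The related-party contract with a company controlled by Director Abubakar requires two-thirds of the disinterested directors present (8 − 3 = 5).
2/3 of 5 = 3.33, rounded up to 4.

4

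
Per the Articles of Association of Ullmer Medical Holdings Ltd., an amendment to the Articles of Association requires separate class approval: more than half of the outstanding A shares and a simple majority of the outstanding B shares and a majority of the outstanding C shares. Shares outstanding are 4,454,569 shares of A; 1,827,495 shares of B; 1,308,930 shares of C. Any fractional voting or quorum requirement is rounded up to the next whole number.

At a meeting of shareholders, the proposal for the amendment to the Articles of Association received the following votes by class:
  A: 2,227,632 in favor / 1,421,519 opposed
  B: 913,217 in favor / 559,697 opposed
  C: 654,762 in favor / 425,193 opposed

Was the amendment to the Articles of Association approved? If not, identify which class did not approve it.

A: a majority of 4454569 is 2227285; 2,227,285 required, 2,227,632 in favor — approved.
B: a majority of 1827495 is 913748; 913,748 required, 913,217 in favor — not approved.
C: a majority of 1308930 is 654466; 654,466 required, 654,762 in favor — approved.

Not approved — the B shares did not give the required vote.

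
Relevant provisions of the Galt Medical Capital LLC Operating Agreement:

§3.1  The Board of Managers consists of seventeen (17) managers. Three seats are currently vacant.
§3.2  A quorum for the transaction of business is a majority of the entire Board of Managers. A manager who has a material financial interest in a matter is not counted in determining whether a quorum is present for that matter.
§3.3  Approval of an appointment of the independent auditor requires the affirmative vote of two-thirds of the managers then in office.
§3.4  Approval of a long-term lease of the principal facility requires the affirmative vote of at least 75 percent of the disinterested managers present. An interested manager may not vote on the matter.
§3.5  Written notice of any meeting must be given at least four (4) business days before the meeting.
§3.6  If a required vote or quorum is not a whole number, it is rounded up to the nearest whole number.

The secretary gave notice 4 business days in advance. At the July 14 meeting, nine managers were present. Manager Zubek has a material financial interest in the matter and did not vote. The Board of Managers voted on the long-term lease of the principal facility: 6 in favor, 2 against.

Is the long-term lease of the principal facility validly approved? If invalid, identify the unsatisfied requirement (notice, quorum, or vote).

Invalid — quorum requirement not satisfied.

Notice: 4 business days given; 4 required (4 ≥ 4). Satisfied.
Quorum: 9 present, but the 1 interested manager does not count, leaving 8. Quorum is 9. Not satisfied.
Vote: the long-term lease of the principal facility requires three-fourths of the disinterested managers present (9 − 1 = 8). 3/4 of 8 = 6, so 6 affirmative votes are needed; 6 voted in favor. Satisfied. (Moot — without a quorum no business can be validly transacted.)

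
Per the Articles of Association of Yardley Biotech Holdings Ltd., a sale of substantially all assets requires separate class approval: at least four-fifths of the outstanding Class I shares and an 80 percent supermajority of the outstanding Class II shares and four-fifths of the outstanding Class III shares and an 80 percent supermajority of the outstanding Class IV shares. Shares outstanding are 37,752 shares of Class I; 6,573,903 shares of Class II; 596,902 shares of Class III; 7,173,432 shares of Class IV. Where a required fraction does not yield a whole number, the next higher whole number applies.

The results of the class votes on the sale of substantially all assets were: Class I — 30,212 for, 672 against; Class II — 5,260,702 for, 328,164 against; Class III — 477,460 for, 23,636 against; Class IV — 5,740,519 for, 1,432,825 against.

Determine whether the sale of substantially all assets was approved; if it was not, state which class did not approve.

Not approved — the Class III shares did not give the required vote.

Class I: 4/5 of 37752 = 30201.60, rounded up to 30202; 30,202 required, 30,212 in favor — approved.
Class II: 4/5 of 6573903 = 5259122.40, rounded up to 5259123; 5,259,123 required, 5,260,702 in favor — approved.
Class III: 4/5 of 596902 = 477521.60, rounded up to 477522; 477,522 required, 477,460 in favor — not approved.
Class IV: 4/5 of 7173432 = 5738745.60, rounded up to 5738746; 5,738,746 required, 5,740,519 in favor — approved.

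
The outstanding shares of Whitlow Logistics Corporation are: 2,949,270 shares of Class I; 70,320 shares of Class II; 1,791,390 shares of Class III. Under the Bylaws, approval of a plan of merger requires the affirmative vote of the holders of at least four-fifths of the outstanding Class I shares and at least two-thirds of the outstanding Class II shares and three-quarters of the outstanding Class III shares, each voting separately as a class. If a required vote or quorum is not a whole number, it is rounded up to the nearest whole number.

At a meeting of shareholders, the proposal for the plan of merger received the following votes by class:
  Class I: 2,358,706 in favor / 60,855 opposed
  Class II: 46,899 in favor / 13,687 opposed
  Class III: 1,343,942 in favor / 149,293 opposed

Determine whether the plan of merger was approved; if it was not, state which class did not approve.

Class I: 4/5 of 2949270 = 2359416; 2,359,416 required, 2,358,706 in favor — not approved.
Class II: 2/3 of 70320 = 46880; 46,880 required, 46,899 in favor — approved.
Class III: 3/4 of 1791390 = 1343542.50, rounded up to 1343543; 1,343,543 required, 1,343,942 in favor — approved.

Not approved — the Class I shares did not give the required vote.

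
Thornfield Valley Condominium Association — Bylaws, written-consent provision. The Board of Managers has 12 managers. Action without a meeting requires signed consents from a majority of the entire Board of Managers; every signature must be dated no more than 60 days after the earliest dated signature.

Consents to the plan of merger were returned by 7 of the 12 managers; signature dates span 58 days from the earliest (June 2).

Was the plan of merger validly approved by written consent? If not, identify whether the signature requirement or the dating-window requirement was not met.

Effective — both the signature and dating-window requirements are satisfied.

Signatures required: a majority of 12 — a majority of 12 is 7, so 7 needed; 7 signed. Sufficient.
Dating window: the latest signature is 58 days after the earliest; the limit is 60 days. Within the window.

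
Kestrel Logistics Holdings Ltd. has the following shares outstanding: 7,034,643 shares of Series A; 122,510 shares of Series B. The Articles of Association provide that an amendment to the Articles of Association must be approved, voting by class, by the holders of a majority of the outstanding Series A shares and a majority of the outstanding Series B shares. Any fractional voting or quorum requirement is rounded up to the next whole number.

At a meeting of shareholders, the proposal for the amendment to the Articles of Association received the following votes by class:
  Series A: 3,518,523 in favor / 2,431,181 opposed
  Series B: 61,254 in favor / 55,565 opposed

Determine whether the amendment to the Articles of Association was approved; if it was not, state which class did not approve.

Series A: a majority of 7034643 is 3517322; 3,517,322 required, 3,518,523 in favor — approved.
Series B: a majority of 122510 is 61256; 61,256 required, 61,254 in favor — not approved.

Not approved — the Series B shares did not give the required vote.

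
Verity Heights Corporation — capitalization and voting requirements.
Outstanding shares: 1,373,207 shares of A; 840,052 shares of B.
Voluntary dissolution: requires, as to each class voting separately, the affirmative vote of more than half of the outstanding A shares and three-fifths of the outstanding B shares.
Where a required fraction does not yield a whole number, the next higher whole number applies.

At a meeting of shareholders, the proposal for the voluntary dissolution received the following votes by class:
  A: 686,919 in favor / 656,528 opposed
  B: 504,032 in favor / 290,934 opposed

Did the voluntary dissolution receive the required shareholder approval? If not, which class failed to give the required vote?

A: a majority of 1373207 is 686604; 686,604 required, 686,919 in favor — approved.
B: 3/5 of 840052 = 504031.20, rounded up to 504032; 504,032 required, 504,032 in favor — approved.

Approved — every class gave the required vote.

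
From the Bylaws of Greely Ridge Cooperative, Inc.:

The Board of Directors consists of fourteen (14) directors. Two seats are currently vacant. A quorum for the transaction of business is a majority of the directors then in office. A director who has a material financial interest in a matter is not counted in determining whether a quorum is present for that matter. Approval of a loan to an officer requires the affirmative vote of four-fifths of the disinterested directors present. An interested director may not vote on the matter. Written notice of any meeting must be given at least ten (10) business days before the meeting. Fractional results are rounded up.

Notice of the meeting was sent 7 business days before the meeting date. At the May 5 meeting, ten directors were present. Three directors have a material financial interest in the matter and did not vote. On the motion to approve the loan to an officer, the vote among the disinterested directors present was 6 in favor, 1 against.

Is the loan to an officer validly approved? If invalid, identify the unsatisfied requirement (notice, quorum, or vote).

Notice: 7 business days given; 10 required (7 < 10). Not satisfied.
Quorum: 10 present, but the 3 interested directors do not count, leaving 7. Quorum is 7. Satisfied.
Vote: the loan to an officer requires four-fifths of the disinterested directors present (10 − 3 = 7). 4/5 of 7 = 5.60, rounded up to 6, so 6 affirmative votes are needed; 6 voted in favor. Satisfied.

Invalid — notice requirement not satisfied.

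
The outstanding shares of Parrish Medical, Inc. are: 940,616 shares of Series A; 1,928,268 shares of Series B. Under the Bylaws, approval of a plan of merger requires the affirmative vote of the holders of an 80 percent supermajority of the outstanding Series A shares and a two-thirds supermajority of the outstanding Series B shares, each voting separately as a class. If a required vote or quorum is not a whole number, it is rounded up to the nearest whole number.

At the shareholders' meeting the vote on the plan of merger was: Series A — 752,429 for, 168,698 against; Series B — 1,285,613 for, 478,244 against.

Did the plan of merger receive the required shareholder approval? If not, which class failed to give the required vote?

Series A: 4/5 of 940616 = 752492.80, rounded up to 752493; 752,493 required, 752,429 in favor — not approved.
Series B: 2/3 of 1928268 = 1285512; 1,285,512 required, 1,285,613 in favor — approved.

Not approved — the Series A shares did not give the required vote.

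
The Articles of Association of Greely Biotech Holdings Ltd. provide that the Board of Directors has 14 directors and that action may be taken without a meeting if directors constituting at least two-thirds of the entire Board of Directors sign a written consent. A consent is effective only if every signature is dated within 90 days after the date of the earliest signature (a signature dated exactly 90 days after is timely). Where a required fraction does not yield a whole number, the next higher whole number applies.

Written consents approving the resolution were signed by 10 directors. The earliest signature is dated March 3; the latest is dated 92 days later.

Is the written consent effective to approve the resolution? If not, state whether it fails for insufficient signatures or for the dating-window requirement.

Signatures required: at least two-thirds of 14 — 2/3 of 14 = 9.33, rounded up to 10, so 10 needed; 10 signed. Sufficient.
Dating window: the latest signature is 92 days after the earliest; the limit is 90 days. Outside the window.

Not effective — dating-window requirement not satisfied.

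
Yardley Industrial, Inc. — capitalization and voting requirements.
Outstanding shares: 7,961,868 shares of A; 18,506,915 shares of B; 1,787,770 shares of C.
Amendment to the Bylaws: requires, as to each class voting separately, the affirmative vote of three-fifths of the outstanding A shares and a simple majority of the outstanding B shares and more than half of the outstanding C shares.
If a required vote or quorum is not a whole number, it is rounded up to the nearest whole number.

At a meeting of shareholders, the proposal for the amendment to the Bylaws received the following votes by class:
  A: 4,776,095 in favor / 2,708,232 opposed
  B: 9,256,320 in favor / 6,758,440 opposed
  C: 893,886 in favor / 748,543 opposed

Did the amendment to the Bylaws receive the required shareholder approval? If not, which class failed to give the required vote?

A: 3/5 of 7961868 = 4777120.80, rounded up to 4777121; 4,777,121 required, 4,776,095 in favor — not approved.
B: a majority of 18506915 is 9253458; 9,253,458 required, 9,256,320 in favor — approved.
C: a majority of 1787770 is 893886; 893,886 required, 893,886 in favor — approved.

Not approved — the A shares did not give the required vote.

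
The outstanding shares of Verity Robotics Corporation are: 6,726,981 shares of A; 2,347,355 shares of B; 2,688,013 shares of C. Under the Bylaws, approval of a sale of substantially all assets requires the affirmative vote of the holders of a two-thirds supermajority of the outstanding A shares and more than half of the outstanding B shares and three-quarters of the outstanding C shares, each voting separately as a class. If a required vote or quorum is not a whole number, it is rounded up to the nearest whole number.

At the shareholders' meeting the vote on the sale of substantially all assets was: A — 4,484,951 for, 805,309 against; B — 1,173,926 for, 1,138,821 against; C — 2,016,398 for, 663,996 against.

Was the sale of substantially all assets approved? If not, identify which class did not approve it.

A: 2/3 of 6726981 = 4484654; 4,484,654 required, 4,484,951 in favor — approved.
B: a majority of 2347355 is 1173678; 1,173,678 required, 1,173,926 in favor — approved.
C: 3/4 of 2688013 = 2016009.75, rounded up to 2016010; 2,016,010 required, 2,016,398 in favor — approved.

Approved — every class gave the required vote.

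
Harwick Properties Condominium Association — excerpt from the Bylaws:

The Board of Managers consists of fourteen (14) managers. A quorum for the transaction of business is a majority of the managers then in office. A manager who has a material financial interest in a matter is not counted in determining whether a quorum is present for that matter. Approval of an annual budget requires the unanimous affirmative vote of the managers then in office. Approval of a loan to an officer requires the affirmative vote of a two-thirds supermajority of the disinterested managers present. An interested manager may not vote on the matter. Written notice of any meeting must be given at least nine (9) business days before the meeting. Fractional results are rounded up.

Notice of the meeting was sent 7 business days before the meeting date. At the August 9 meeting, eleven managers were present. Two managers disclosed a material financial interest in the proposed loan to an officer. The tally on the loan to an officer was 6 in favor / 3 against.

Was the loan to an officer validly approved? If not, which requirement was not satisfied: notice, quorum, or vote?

Notice: 7 business days given; 9 required (7 < 9). Not satisfied.
Quorum: 11 present, but the 2 interested managers do not count, leaving 9. Quorum is 8. Satisfied.
Vote: the loan to an officer requires two-thirds of the disinterested managers present (11 − 2 = 9). 2/3 of 9 = 6, so 6 affirmative votes are needed; 6 voted in favor. Satisfied.

Invalid — notice requirement not satisfied.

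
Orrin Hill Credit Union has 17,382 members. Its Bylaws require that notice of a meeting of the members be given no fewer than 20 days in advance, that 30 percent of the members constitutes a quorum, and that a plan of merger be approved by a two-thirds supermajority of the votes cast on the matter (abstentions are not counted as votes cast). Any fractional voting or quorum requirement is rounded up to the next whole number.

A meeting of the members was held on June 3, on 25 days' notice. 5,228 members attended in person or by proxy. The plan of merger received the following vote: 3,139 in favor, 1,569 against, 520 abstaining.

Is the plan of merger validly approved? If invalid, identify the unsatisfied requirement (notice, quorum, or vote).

Valid — all requirements satisfied.

Notice: 25 days given; 20 required. Satisfied.
Quorum: 30% of 17,382 = 5,214.60, rounded up to 5,215; 5,228 present. Satisfied.
Vote: requires two-thirds of the votes cast (5,228 − 520 abstaining = 4,708); 2/3 of 4708 = 3138.67, rounded up to 3139, so 3,139 needed; 3,139 in favor. Satisfied.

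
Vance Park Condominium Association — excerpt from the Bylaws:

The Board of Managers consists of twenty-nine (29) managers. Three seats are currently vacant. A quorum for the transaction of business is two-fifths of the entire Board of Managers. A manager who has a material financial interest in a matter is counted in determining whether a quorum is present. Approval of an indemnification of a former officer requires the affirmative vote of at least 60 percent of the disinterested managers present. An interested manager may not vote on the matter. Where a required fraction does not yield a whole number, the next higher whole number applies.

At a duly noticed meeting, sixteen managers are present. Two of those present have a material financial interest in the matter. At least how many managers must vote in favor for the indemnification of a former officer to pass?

The indemnification of a former officer requires three-fifths of the disinterested managers present (16 − 2 = 14).
3/5 of 14 = 8.40, rounded up to 9.

9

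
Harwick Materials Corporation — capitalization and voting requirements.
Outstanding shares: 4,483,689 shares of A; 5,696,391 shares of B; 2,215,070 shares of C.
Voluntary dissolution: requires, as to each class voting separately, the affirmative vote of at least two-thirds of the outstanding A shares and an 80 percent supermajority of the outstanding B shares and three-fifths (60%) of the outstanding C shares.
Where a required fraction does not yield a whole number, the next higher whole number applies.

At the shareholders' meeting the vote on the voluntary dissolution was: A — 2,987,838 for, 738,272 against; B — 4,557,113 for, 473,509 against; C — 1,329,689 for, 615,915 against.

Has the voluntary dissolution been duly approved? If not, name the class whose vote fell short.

Not approved — the A shares did not give the required vote.

A: 2/3 of 4483689 = 2989126; 2,989,126 required, 2,987,838 in favor — not approved.
B: 4/5 of 5696391 = 4557112.80, rounded up to 4557113; 4,557,113 required, 4,557,113 in favor — approved.
C: 3/5 of 2215070 = 1329042; 1,329,042 required, 1,329,689 in favor — approved.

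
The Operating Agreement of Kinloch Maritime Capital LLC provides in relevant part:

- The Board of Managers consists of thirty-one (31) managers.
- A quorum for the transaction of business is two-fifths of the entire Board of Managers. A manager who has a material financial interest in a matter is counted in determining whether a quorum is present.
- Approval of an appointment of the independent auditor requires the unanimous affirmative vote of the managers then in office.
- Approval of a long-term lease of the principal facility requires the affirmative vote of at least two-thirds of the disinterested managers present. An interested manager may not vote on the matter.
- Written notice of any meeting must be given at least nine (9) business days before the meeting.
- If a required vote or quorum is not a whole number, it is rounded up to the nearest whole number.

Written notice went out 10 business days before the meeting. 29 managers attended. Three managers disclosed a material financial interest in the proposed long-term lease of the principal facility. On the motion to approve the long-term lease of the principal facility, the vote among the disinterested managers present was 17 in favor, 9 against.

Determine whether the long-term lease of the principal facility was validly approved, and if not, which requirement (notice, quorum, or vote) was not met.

Invalid — vote requirement not satisfied.

Notice: 10 business days given; 9 required (10 ≥ 9). Satisfied.
Quorum: 29 present (interested managers count toward quorum); quorum is 13. Satisfied.
Vote: the long-term lease of the principal facility requires two-thirds of the disinterested managers present (29 − 3 = 26). 2/3 of 26 = 17.33, rounded up to 18, so 18 affirmative votes are needed; 17 voted in favor. Not satisfied.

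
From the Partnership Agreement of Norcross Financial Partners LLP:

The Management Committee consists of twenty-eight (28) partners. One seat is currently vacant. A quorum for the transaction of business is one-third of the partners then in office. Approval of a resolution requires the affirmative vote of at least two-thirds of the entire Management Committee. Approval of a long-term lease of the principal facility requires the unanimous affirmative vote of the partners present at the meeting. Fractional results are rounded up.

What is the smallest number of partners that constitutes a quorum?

1/3 of 27 = 9.

9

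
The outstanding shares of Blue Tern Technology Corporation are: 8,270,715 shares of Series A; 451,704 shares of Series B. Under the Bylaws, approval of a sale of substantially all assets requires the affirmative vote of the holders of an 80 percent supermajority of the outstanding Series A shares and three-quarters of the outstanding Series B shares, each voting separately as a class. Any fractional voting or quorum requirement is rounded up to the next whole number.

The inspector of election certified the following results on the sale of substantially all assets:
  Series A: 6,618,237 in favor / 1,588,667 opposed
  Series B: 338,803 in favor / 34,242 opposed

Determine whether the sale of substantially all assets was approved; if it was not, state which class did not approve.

Approved — every class gave the required vote.

Series A: 4/5 of 8270715 = 6616572; 6,616,572 required, 6,618,237 in favor — approved.
Series B: 3/4 of 451704 = 338778; 338,778 required, 338,803 in favor — approved.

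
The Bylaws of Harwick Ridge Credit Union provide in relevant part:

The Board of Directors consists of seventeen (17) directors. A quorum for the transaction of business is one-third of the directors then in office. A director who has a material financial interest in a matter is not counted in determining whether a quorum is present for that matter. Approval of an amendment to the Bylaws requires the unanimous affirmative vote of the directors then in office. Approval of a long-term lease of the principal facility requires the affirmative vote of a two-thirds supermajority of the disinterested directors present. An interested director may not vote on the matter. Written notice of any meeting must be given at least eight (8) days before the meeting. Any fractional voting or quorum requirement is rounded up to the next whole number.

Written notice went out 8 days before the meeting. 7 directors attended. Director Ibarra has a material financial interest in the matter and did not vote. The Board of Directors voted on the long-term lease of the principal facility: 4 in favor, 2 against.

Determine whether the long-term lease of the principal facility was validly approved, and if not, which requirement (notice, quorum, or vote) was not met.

Notice: 8 days given; 8 required (8 ≥ 8). Satisfied.
Quorum: 7 present, but the 1 interested director does not count, leaving 6. Quorum is 6. Satisfied.
Vote: the long-term lease of the principal facility requires two-thirds of the disinterested directors present (7 − 1 = 6). 2/3 of 6 = 4, so 4 affirmative votes are needed; 4 voted in favor. Satisfied.

Valid — all requirements satisfied.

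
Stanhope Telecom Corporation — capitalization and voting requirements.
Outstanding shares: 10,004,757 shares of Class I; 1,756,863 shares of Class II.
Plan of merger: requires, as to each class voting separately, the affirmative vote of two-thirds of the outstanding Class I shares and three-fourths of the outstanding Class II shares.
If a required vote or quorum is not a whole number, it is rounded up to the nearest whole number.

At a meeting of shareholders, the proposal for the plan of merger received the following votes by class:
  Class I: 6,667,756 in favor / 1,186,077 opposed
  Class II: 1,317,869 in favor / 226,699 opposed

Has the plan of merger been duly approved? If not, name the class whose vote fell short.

Not approved — the Class I shares did not give the required vote.

Class I: 2/3 of 10004757 = 6669838; 6,669,838 required, 6,667,756 in favor — not approved.
Class II: 3/4 of 1756863 = 1317647.25, rounded up to 1317648; 1,317,648 required, 1,317,869 in favor — approved.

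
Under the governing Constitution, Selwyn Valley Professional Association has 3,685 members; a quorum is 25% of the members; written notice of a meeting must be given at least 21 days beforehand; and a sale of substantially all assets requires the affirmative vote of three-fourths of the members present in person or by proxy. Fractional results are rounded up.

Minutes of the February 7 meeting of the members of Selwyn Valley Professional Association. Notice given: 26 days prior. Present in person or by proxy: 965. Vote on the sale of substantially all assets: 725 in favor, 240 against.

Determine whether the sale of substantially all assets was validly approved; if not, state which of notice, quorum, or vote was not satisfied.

Valid — all requirements satisfied.

Notice: 26 days given; 21 required. Satisfied.
Quorum: 25% of 3,685 = 921.25, rounded up to 922; 965 present. Satisfied.
Vote: requires three-fourths of those present (965); 3/4 of 965 = 723.75, rounded up to 724, so 724 needed; 725 in favor. Satisfied.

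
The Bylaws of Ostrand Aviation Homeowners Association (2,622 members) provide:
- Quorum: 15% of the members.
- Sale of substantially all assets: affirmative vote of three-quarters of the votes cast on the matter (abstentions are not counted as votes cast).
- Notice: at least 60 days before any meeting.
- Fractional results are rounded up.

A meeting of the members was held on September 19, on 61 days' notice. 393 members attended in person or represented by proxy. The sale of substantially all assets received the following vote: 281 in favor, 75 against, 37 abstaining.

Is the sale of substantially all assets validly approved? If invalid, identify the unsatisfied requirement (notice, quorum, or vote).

Invalid — quorum requirement not satisfied.

Notice: 61 days given; 60 required. Satisfied.
Quorum: 15% of 2,622 = 393.30, rounded up to 394; 393 present. Not satisfied.
Vote: requires three-fourths of the votes cast (393 − 37 abstaining = 356); 3/4 of 356 = 267, so 267 needed; 281 in favor. Satisfied.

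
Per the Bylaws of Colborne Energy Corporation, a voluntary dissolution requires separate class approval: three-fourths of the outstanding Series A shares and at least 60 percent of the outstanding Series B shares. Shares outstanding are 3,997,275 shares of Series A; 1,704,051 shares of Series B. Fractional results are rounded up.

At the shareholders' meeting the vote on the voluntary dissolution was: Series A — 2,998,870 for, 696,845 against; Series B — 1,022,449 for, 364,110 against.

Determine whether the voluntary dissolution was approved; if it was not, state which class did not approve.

Approved — every class gave the required vote.

Series A: 3/4 of 3997275 = 2997956.25, rounded up to 2997957; 2,997,957 required, 2,998,870 in favor — approved.
Series B: 3/5 of 1704051 = 1022430.60, rounded up to 1022431; 1,022,431 required, 1,022,449 in favor — approved.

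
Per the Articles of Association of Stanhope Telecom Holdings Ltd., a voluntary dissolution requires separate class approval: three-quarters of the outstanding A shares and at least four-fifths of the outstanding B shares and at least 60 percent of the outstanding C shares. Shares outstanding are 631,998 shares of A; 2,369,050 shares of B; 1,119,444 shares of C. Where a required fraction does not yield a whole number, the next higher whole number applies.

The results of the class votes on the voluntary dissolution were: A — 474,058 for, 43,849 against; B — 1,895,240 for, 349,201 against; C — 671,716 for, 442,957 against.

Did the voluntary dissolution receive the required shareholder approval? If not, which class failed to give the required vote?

Approved — every class gave the required vote.

A: 3/4 of 631998 = 473998.50, rounded up to 473999; 473,999 required, 474,058 in favor — approved.
B: 4/5 of 2369050 = 1895240; 1,895,240 required, 1,895,240 in favor — approved.
C: 3/5 of 1119444 = 671666.40, rounded up to 671667; 671,667 required, 671,716 in favor — approved.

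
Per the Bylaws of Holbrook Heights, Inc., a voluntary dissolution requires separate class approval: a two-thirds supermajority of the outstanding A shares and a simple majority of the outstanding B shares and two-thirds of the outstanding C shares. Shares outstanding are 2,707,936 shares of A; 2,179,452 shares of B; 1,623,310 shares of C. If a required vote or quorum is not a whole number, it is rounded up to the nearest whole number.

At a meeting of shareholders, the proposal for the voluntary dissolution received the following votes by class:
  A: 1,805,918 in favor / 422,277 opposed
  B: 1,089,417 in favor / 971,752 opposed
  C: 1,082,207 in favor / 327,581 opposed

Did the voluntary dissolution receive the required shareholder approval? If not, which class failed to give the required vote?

Not approved — the B shares did not give the required vote.

A: 2/3 of 2707936 = 1805290.67, rounded up to 1805291; 1,805,291 required, 1,805,918 in favor — approved.
B: a majority of 2179452 is 1089727; 1,089,727 required, 1,089,417 in favor — not approved.
C: 2/3 of 1623310 = 1082206.67, rounded up to 1082207; 1,082,207 required, 1,082,207 in favor — approved.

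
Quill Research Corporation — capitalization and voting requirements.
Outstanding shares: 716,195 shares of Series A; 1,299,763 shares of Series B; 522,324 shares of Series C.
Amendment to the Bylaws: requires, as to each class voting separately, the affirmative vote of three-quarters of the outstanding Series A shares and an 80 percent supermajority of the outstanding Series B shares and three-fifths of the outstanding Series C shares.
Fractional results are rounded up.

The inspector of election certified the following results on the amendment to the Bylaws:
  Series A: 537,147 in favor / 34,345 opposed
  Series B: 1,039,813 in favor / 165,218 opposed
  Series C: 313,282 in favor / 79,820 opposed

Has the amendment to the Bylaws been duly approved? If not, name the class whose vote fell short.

Series A: 3/4 of 716195 = 537146.25, rounded up to 537147; 537,147 required, 537,147 in favor — approved.
Series B: 4/5 of 1299763 = 1039810.40, rounded up to 1039811; 1,039,811 required, 1,039,813 in favor — approved.
Series C: 3/5 of 522324 = 313394.40, rounded up to 313395; 313,395 required, 313,282 in favor — not approved.

Not approved — the Series C shares did not give the required vote.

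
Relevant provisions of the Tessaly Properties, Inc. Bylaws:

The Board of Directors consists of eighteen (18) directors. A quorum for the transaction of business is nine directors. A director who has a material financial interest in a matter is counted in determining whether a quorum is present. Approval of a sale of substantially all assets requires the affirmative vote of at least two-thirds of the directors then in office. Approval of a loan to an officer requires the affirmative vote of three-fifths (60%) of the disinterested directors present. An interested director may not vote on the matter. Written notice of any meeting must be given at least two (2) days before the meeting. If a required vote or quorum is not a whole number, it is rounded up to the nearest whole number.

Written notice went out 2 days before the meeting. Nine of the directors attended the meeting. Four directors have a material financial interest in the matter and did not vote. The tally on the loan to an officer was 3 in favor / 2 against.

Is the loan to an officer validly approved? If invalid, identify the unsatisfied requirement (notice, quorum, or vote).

Notice: 2 days given; 2 required (2 ≥ 2). Satisfied.
Quorum: 9 present (interested directors count toward quorum); quorum is 9. Satisfied.
Vote: the loan to an officer requires three-fifths of the disinterested directors present (9 − 4 = 5). 3/5 of 5 = 3, so 3 affirmative votes are needed; 3 voted in favor. Satisfied.

Valid — all requirements satisfied.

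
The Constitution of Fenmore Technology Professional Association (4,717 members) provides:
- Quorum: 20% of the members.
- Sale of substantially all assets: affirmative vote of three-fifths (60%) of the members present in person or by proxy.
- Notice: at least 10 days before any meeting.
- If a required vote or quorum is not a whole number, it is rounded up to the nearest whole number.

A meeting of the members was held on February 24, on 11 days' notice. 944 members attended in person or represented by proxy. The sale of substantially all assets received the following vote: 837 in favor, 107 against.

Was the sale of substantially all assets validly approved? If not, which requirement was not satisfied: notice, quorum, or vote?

Valid — all requirements satisfied.

Notice: 11 days given; 10 required. Satisfied.
Quorum: 20% of 4,717 = 943.40, rounded up to 944; 944 present. Satisfied.
Vote: requires three-fifths of those present (944); 3/5 of 944 = 566.40, rounded up to 567, so 567 needed; 837 in favor. Satisfied.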